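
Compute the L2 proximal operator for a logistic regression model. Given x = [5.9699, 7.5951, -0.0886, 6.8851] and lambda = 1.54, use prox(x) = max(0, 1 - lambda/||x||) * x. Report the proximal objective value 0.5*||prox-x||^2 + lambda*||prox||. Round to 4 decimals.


Step 1: Compute ||x||.
||x|| = 11.8633
Step 2: Compute scaling factor.
scale = max(0, 1 - 1.54/11.8633) = 0.8702
Step 3: prox(x) = [5.1949, 6.6092, -0.0771, 5.9913]
||prox(x)|| = 10.3233
Step 4: Proximal objective.
0.5*||prox-x||^2 = 1.1858
lambda*||prox|| = 15.8979
Total = 17.0837


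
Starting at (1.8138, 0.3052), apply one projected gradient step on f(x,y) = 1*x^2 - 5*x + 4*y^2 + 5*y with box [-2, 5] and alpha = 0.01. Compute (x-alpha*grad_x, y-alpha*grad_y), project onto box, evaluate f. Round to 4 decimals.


Step 1: Compute gradient at (1.8138, 0.3052).
grad_x = 2*1*1.8138 - 5 = -1.3724
grad_y = 2*4*0.3052 + 5 = 7.4416
Step 2: Gradient step.
x_raw = 1.8138 - 0.01*-1.3724 = 1.8275
y_raw = 0.3052 - 0.01*7.4416 = 0.2308
Step 3: Project onto [-2, 5].
x_proj = clip(1.8275) = 1.8275
y_proj = clip(0.2308) = 0.2308
Step 4: Evaluate f.
f(1.8275, 0.2308) = -4.4308


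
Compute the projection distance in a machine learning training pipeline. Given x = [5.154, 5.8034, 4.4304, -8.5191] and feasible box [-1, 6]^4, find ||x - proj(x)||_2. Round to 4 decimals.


Project each component onto [-1, 6].
clip(5.154) = 5.154, clip(5.8034) = 5.8034, clip(4.4304) = 4.4304, clip(-8.5191) = -1.0
Projection = [5.154, 5.8034, 4.4304, -1.0]
Squared diffs: [0.0, 0.0, 0.0, 56.5369]
Distance = sqrt(56.5369) = 7.5191


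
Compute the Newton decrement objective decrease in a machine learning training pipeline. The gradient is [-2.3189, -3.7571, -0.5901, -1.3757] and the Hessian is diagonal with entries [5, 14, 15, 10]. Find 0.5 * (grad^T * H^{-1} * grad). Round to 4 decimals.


Step 1: H is diagonal, so H^(-1) * g = [-0.4638, -0.2684, -0.0393, -0.1376].
Step 2: g^T H^(-1) g = sum_i g_i^2 / H_ii
  = (-2.3189)^2/5 + (-3.7571)^2/14 + (-0.5901)^2/15 + (-1.3757)^2/10
  = 1.0755 + 1.0083 + 0.0232 + 0.1893 = 2.2962
Step 3: Objective decrease = 0.5 * g^T H^(-1) g = 1.1481


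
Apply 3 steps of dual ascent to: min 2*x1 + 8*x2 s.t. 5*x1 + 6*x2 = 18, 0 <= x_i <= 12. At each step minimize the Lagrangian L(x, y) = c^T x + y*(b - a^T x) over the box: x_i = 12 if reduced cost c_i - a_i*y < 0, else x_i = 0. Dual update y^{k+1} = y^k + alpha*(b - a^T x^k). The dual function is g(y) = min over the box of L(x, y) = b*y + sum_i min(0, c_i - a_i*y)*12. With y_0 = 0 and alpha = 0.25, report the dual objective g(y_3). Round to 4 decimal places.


Dual ascent for LP: min 2*x1 + 8*x2, 5*x1 + 6*x2 = 18, 0 <= x_i <= 12
Step 1: y^k = 0.0, reduced costs: (2.0, 8.0)
  x^k = (0.0, 0.0), subgradient = b - a^T x = 18.0
  y^{k+1} = 0.0 + 0.25*18.0 = 4.5
Step 2: y^k = 4.5, reduced costs: (-20.5, -19.0)
  x^k = (12.0, 12.0), subgradient = b - a^T x = -114.0
  y^{k+1} = 4.5 + 0.25*-114.0 = -24.0
Step 3: y^k = -24.0, reduced costs: (122.0, 152.0)
  x^k = (0.0, 0.0), subgradient = b - a^T x = 18.0
  y^{k+1} = -24.0 + 0.25*18.0 = -19.5
Dual objective at y_3 = -19.5: reduced costs (99.5, 125.0), box minimizer x = (0.0, 0.0)
g(y_3) = b*y + (c1 - a1*y)*x1 + (c2 - a2*y)*x2 = 18*(-19.5) + 99.5*0.0 + 125.0*0.0 = -351.0 + 0.0 + 0.0 = -351.0


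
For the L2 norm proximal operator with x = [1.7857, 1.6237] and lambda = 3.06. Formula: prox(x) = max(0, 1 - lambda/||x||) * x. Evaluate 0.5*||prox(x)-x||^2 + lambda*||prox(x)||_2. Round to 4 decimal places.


Step 1: Compute ||x||.
||x|| = 2.4135
Step 2: Compute scaling factor.
scale = max(0, 1 - 3.06/2.4135) = 0.0
Step 3: prox(x) = [0.0, 0.0]
||prox(x)|| = 0.0
Step 4: Proximal objective.
0.5*||prox-x||^2 = 2.9126
lambda*||prox|| = 0.0
Total = 2.9126


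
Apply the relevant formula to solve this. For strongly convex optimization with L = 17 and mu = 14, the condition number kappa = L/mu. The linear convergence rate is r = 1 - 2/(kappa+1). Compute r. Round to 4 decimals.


Step 1: Compute the condition number.
kappa = L/mu = 17/14 = 1.2143
Step 2: Compute the convergence rate.
r = 1 - 2/(kappa + 1) = 1 - 2*mu/(L + mu) = (L - mu)/(L + mu) = 3/31 = 0.0968


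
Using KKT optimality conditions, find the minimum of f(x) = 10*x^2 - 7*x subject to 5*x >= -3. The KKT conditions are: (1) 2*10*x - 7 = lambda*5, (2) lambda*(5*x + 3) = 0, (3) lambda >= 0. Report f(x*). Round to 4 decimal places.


Step 1: Try lambda = 0 (constraint inactive).
Stationarity: 2*10*x - 7 = 0
x* = 7/(2*10) = 0.35
Check constraint: 5*0.35 = 1.75 >= -3 -- satisfied.
Step 2: Compute optimal value.
f(x*) = 10*0.35^2 - 7*0.35 = -1.225


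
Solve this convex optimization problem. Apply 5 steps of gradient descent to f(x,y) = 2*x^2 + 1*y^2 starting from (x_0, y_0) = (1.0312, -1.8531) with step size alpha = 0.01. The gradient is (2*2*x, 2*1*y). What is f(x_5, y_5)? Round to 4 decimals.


Gradient descent on f(x,y) = 2*x^2 + 1*y^2.
Starting point: (1.0312, -1.8531), alpha = 0.01
Step 1: grad_x = 2*2*1.0312 = 4.1248, grad_y = 2*1*-1.8531 = -3.7062
  x_1 = 1.0312 - 0.01*4.1248 = 0.99
  y_1 = -1.8531 - 0.01*-3.7062 = -1.816
Step 2: grad_x = 2*2*0.99 = 3.9598, grad_y = 2*1*-1.816 = -3.6321
  x_2 = 0.99 - 0.01*3.9598 = 0.9504
  y_2 = -1.816 - 0.01*-3.6321 = -1.7797
Step 3: grad_x = 2*2*0.9504 = 3.8014, grad_y = 2*1*-1.7797 = -3.5594
  x_3 = 0.9504 - 0.01*3.8014 = 0.9123
  y_3 = -1.7797 - 0.01*-3.5594 = -1.7441
Step 4: grad_x = 2*2*0.9123 = 3.6494, grad_y = 2*1*-1.7441 = -3.4882
  x_4 = 0.9123 - 0.01*3.6494 = 0.8758
  y_4 = -1.7441 - 0.01*-3.4882 = -1.7092
Step 5: grad_x = 2*2*0.8758 = 3.5034, grad_y = 2*1*-1.7092 = -3.4185
  x_5 = 0.8758 - 0.01*3.5034 = 0.8408
  y_5 = -1.7092 - 0.01*-3.4185 = -1.6751
f(0.8408, -1.6751) = 2*0.8408^2 + 1*(-1.6751)^2 = 4.2197


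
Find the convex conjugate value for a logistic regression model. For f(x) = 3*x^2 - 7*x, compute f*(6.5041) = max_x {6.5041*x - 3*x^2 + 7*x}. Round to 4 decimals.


f*(y) = sup_x {y*x - a*x^2 - b*x} = sup_x {(y-b)*x - a*x^2}
FOC: (y - b) - 2a*x = 0 => x* = (y - b)/(2a)
x* = (6.5041 + 7)/(2*3) = 2.2507
f*(6.5041) = (y-b)^2/(4a) = (6.5041 + 7)^2/(4*3)
= 182.3607/12 = 15.1967


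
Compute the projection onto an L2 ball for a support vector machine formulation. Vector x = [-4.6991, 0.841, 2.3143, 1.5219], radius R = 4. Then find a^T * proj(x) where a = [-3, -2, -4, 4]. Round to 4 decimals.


Step 1: Compute ||x|| (intermediates to 6 decimals).
||x|| = sqrt((-4.6991)^2 + 0.841^2 + 2.3143^2 + 1.5219^2) = 5.519147
Step 2: Project.
Since ||x|| > R, scale = R/||x|| = 4/5.519147 = 0.72475, proj(x) = scale * x
proj(x) = [-3.405673, 0.609515, 1.677289, 1.102997]
Step 3: Dot product.
a^T * proj(x) = -3*(-3.405673) - 2*0.609515 - 4*1.677289 + 4*1.102997 = 6.7008


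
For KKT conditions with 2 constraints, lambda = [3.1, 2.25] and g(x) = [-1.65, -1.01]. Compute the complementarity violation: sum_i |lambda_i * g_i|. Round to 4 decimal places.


KKT complementary slackness check:
lambda_1 * g_1 = 3.1 * -1.65 = -5.115
lambda_2 * g_2 = 2.25 * -1.01 = -2.2725
Total violation = 5.115 + 2.2725 = 7.3875


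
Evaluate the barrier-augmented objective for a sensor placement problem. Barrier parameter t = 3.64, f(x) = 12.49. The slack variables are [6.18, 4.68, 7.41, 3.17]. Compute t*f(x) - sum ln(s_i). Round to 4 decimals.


Step 1: Compute log-barrier.
ln values: [1.8213, 1.5433, 2.0028, 1.1537]
phi = -(1.8213 + 1.5433 + 2.0028 + 1.1537) = -6.5212
Step 2: Compute augmented objective.
t*f(x) = 3.64*12.49 = 45.4636
Total = 45.4636 - 6.5212 = 38.9424


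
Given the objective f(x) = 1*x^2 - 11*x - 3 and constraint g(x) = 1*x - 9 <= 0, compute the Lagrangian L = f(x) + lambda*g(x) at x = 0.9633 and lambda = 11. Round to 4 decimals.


Step 1: Evaluate f(x).
f(0.9633) = 1*0.9633^2 - 11*0.9633 - 3 = -12.6684
Step 2: Evaluate g(x).
g(0.9633) = 1*0.9633 - 9 = -8.0367
Step 3: Compute Lagrangian.
L = -12.6684 + 11*-8.0367 = -101.0721


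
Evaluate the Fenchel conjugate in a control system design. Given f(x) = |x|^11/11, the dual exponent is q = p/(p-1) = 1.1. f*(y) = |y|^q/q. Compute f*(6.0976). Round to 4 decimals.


The conjugate exponent q satisfies 1/p + 1/q = 1.
p = 11, so q = 11/(11 - 1) = 1.1
|y|^q = 6.0976^1.1 = 7.3059
f*(6.0976) = 7.3059 / 1.1 = 6.6417


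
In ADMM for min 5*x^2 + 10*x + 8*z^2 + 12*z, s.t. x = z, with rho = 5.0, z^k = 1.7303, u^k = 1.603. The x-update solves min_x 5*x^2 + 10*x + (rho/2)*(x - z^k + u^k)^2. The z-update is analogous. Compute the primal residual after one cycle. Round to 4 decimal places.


ADMM iteration with rho = 5.0, z^k = 1.7303, u^k = 1.603
Step 1: x-update.
Minimize 5*x^2 + 10*x + (5.0/2)*(x - 1.7303 + 1.603)^2
FOC: (2*5 + 5.0)*x = -10 + 5.0*(1.7303 - 1.603)
x^{k+1} = -0.6242
Step 2: z-update.
Minimize 8*z^2 + 12*z + (5.0/2)*(-0.6242 - z + 1.603)^2
FOC: (2*8 + 5.0)*z = -12 + 5.0*(-0.6242 + 1.603)
z^{k+1} = -0.3384
Step 3: u-update.
u^{k+1} = 1.603 - 0.6242 + 0.3384 = 1.3172
Step 4: Primal residual = |-0.6242 + 0.3384| = 0.2858


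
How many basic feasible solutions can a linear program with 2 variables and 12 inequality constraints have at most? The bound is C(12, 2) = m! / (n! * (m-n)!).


Each vertex corresponds to some choice of n active constraints out of m, so the number of vertices is at most C(m, n) = m! / (n!(m-n)!).
m = 12, n = 2
Numerator: 12 * 11
Denominator: 2! = 2
C(12, 2) = 66


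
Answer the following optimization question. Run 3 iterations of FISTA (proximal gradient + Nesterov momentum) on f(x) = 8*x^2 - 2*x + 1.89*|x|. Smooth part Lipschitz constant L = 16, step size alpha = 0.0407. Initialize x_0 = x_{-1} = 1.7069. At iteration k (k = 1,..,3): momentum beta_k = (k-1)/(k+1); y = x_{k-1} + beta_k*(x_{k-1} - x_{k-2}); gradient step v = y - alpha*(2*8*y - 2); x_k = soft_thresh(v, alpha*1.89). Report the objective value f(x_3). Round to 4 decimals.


FISTA on f(x) = 8*x^2 - 2*x + 1.89*|x|
L = 16, alpha = 0.0407
Iteration 1: beta = 0.0, y = 1.7069 + 0.0*(1.7069 - 1.7069) = 1.7069
  grad(y) = 25.3104, v = y - alpha*grad = 0.6768
  prox(v) = soft_thresh(0.6768, 0.0769) = 0.5998
Iteration 2: beta = 0.3333, y = 0.5998 + 0.3333*(0.5998 - 1.7069) = 0.2308
  grad(y) = 1.6932, v = y - alpha*grad = 0.1619
  prox(v) = soft_thresh(0.1619, 0.0769) = 0.085
Iteration 3: beta = 0.5, y = 0.085 + 0.5*(0.085 - 0.5998) = -0.1724
  grad(y) = -4.759, v = y - alpha*grad = 0.0213
  prox(v) = soft_thresh(0.0213, 0.0769) = 0.0
f(x_3) = 8*0.0^2 - 2*0.0 + 1.89*|0.0| = 0.0


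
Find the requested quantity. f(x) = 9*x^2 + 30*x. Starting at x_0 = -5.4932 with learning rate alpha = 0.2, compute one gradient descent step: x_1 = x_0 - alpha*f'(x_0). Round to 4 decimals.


We compute the gradient at x_0 and apply the update.
f'(x) = 18*x + 30
f'(-5.4932) = 18*-5.4932 + 30 = -68.8776
x_1 = -5.4932 - 0.2*-68.8776 = 8.2823


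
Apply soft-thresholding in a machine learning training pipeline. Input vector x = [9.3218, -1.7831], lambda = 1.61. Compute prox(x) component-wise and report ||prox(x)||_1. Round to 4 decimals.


Soft-thresholding with lambda = 1.61:
prox(9.3218) = sign(9.3218)*max(|9.3218| - 1.61, 0) = 7.7118
prox(-1.7831) = sign(-1.7831)*max(|-1.7831| - 1.61, 0) = -0.1731
prox(x) = [7.7118, -0.1731]
||prox(x)||_1 = 7.7118 + 0.1731 = 7.8849


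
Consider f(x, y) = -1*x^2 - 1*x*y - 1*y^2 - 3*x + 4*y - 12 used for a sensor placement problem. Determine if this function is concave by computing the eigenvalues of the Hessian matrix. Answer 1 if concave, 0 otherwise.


The Hessian of f(x,y) = -1*x^2 - 1*x*y - 1*y^2 - 3*x + 4*y - 12 is:
H = [[-2, -1], [-1, -2]]
Trace = -2 - 2 = -4
Determinant = -2*-2 - (-1)^2 = 3
Discriminant = (-4)^2 - 4*3 = 4.0
Eigenvalues: lambda_1 = -3.0, lambda_2 = -1.0
The function is concave.

1


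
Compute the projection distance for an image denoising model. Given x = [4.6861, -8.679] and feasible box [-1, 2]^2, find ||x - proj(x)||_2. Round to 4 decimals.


Project each component onto [-1, 2].
clip(4.6861) = 2.0, clip(-8.679) = -1.0
Projection = [2.0, -1.0]
Squared diffs: [7.2151, 58.967]
Distance = sqrt(66.1821) = 8.1352


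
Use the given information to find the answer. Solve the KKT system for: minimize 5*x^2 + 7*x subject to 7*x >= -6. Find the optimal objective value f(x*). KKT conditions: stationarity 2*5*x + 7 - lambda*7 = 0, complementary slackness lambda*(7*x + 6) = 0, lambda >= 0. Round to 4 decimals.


Step 1: Try lambda = 0 (constraint inactive).
Stationarity: 2*5*x + 7 = 0
x* = -7/(2*5) = -0.7
Check constraint: 7*-0.7 = -4.9 >= -6 -- satisfied.
Step 2: Compute optimal value.
f(x*) = 5*(-0.7)^2 + 7*(-0.7) = -2.45


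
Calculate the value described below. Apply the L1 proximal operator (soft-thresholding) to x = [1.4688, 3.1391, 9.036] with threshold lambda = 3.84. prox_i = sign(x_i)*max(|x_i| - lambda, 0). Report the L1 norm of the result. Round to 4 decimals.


Soft-thresholding with lambda = 3.84:
prox(1.4688) = sign(1.4688)*max(|1.4688| - 3.84, 0) = 0.0
prox(3.1391) = sign(3.1391)*max(|3.1391| - 3.84, 0) = 0.0
prox(9.036) = sign(9.036)*max(|9.036| - 3.84, 0) = 5.196
prox(x) = [0.0, 0.0, 5.196]
||prox(x)||_1 = 0.0 + 0.0 + 5.196 = 5.196


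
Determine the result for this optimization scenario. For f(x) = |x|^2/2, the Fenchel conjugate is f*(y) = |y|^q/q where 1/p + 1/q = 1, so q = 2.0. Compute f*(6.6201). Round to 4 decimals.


The conjugate exponent q satisfies 1/p + 1/q = 1.
p = 2, so q = 2/(2 - 1) = 2.0
|y|^q = 6.6201^2.0 = 43.8257
f*(6.6201) = 43.8257 / 2.0 = 21.9129


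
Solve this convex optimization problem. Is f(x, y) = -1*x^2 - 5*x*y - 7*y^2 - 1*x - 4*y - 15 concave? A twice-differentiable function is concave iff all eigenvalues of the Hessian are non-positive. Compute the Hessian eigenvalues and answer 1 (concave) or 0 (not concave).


The Hessian of f(x,y) = -1*x^2 - 5*x*y - 7*y^2 - 1*x - 4*y - 15 is:
H = [[-2, -5], [-5, -14]]
Trace = -2 - 14 = -16
Determinant = -2*-14 - (-5)^2 = 3
Discriminant = (-16)^2 - 4*3 = 244.0
Eigenvalues: lambda_1 = -15.8102, lambda_2 = -0.1898
The function is concave.

1


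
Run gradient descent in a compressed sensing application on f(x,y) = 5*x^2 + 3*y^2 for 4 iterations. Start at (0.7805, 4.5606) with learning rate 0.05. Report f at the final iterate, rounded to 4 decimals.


Gradient descent on f(x,y) = 5*x^2 + 3*y^2.
Starting point: (0.7805, 4.5606), alpha = 0.05
Step 1: grad_x = 2*5*0.7805 = 7.805, grad_y = 2*3*4.5606 = 27.3636
  x_1 = 0.7805 - 0.05*7.805 = 0.3903
  y_1 = 4.5606 - 0.05*27.3636 = 3.1924
Step 2: grad_x = 2*5*0.3903 = 3.9025, grad_y = 2*3*3.1924 = 19.1545
  x_2 = 0.3903 - 0.05*3.9025 = 0.1951
  y_2 = 3.1924 - 0.05*19.1545 = 2.2347
Step 3: grad_x = 2*5*0.1951 = 1.9513, grad_y = 2*3*2.2347 = 13.4082
  x_3 = 0.1951 - 0.05*1.9513 = 0.0976
  y_3 = 2.2347 - 0.05*13.4082 = 1.5643
Step 4: grad_x = 2*5*0.0976 = 0.9756, grad_y = 2*3*1.5643 = 9.3857
  x_4 = 0.0976 - 0.05*0.9756 = 0.0488
  y_4 = 1.5643 - 0.05*9.3857 = 1.095
f(0.0488, 1.095) = 5*0.0488^2 + 3*1.095^2 = 3.609


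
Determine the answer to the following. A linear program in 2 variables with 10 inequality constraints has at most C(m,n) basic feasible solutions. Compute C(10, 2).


Each vertex corresponds to some choice of n active constraints out of m, so the number of vertices is at most C(m, n) = m! / (n!(m-n)!).
m = 10, n = 2
Numerator: 10 * 9
Denominator: 2! = 2
C(10, 2) = 45


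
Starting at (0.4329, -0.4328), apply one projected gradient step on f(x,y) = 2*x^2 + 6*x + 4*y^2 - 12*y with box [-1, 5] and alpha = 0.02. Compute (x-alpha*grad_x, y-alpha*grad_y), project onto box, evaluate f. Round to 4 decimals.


Step 1: Compute gradient at (0.4329, -0.4328).
grad_x = 2*2*0.4329 + 6 = 7.7316
grad_y = 2*4*-0.4328 - 12 = -15.4624
Step 2: Gradient step.
x_raw = 0.4329 - 0.02*7.7316 = 0.2783
y_raw = -0.4328 - 0.02*-15.4624 = -0.1236
Step 3: Project onto [-1, 5].
x_proj = clip(0.2783) = 0.2783
y_proj = clip(-0.1236) = -0.1236
Step 4: Evaluate f.
f(0.2783, -0.1236) = 3.3682


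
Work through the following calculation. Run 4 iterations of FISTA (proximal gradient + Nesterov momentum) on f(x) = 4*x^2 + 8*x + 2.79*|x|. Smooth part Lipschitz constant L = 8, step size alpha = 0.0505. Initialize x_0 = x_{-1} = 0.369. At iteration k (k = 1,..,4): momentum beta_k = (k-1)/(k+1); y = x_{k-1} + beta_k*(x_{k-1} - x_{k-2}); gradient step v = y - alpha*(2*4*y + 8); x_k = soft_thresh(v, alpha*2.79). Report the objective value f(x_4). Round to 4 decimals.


FISTA on f(x) = 4*x^2 + 8*x + 2.79*|x|
L = 8, alpha = 0.0505
Iteration 1: beta = 0.0, y = 0.369 + 0.0*(0.369 - 0.369) = 0.369
  grad(y) = 10.952, v = y - alpha*grad = -0.1841
  prox(v) = soft_thresh(-0.1841, 0.1409) = -0.0432
Iteration 2: beta = 0.3333, y = -0.0432 + 0.3333*(-0.0432 - 0.369) = -0.1806
  grad(y) = 6.5554, v = y - alpha*grad = -0.5116
  prox(v) = soft_thresh(-0.5116, 0.1409) = -0.3707
Iteration 3: beta = 0.5, y = -0.3707 + 0.5*(-0.3707 + 0.0432) = -0.5345
  grad(y) = 3.724, v = y - alpha*grad = -0.7226
  prox(v) = soft_thresh(-0.7226, 0.1409) = -0.5817
Iteration 4: beta = 0.6, y = -0.5817 + 0.6*(-0.5817 + 0.3707) = -0.7082
  grad(y) = 2.3341, v = y - alpha*grad = -0.8261
  prox(v) = soft_thresh(-0.8261, 0.1409) = -0.6852
f(x_4) = 4*(-0.6852)^2 + 8*(-0.6852) + 2.79*|-0.6852| = -1.6919


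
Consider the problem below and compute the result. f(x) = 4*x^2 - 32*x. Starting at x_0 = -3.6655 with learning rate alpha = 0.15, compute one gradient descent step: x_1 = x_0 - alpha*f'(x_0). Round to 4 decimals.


We compute the gradient at x_0 and apply the update.
f'(x) = 8*x - 32
f'(-3.6655) = 8*-3.6655 - 32 = -61.324
x_1 = -3.6655 - 0.15*-61.324 = 5.5331


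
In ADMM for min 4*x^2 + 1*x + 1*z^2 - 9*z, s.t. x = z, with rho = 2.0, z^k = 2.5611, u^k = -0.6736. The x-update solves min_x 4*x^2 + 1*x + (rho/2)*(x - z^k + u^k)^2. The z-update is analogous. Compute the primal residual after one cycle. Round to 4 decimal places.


ADMM iteration with rho = 2.0, z^k = 2.5611, u^k = -0.6736
Step 1: x-update.
Minimize 4*x^2 + 1*x + (2.0/2)*(x - 2.5611 - 0.6736)^2
FOC: (2*4 + 2.0)*x = -1 + 2.0*(2.5611 + 0.6736)
x^{k+1} = 0.5469
Step 2: z-update.
Minimize 1*z^2 - 9*z + (2.0/2)*(0.5469 - z - 0.6736)^2
FOC: (2*1 + 2.0)*z = 9 + 2.0*(0.5469 - 0.6736)
z^{k+1} = 2.1867
Step 3: u-update.
u^{k+1} = -0.6736 + 0.5469 - 2.1867 = -2.3133
Step 4: Primal residual = |0.5469 - 2.1867| = 1.6397


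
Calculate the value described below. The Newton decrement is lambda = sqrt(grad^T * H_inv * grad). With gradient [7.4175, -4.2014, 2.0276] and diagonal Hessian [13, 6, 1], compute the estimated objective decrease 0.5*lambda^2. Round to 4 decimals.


Step 1: H is diagonal, so H^(-1) * g = [0.5706, -0.7002, 2.0276].
Step 2: g^T H^(-1) g = sum_i g_i^2 / H_ii
  = (7.4175)^2/13 + (-4.2014)^2/6 + (2.0276)^2/1
  = 4.2323 + 2.942 + 4.1112 = 11.2854
Step 3: Objective decrease = 0.5 * g^T H^(-1) g = 5.6427


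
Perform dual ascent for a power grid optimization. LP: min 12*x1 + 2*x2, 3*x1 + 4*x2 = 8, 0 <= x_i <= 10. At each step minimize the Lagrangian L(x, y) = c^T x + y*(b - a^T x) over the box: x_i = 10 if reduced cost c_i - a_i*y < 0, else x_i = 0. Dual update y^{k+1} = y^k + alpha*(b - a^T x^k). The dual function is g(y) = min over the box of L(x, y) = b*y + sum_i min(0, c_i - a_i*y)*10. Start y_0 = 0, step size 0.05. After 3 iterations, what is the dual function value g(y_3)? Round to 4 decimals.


Dual ascent for LP: min 12*x1 + 2*x2, 3*x1 + 4*x2 = 8, 0 <= x_i <= 10
Step 1: y^k = 0.0, reduced costs: (12.0, 2.0)
  x^k = (0.0, 0.0), subgradient = b - a^T x = 8.0
  y^{k+1} = 0.0 + 0.05*8.0 = 0.4
Step 2: y^k = 0.4, reduced costs: (10.8, 0.4)
  x^k = (0.0, 0.0), subgradient = b - a^T x = 8.0
  y^{k+1} = 0.4 + 0.05*8.0 = 0.8
Step 3: y^k = 0.8, reduced costs: (9.6, -1.2)
  x^k = (0.0, 10.0), subgradient = b - a^T x = -32.0
  y^{k+1} = 0.8 + 0.05*-32.0 = -0.8
Dual objective at y_3 = -0.8: reduced costs (14.4, 5.2), box minimizer x = (0.0, 0.0)
g(y_3) = b*y + (c1 - a1*y)*x1 + (c2 - a2*y)*x2 = 8*(-0.8) + 14.4*0.0 + 5.2*0.0 = -6.4 + 0.0 + 0.0 = -6.4


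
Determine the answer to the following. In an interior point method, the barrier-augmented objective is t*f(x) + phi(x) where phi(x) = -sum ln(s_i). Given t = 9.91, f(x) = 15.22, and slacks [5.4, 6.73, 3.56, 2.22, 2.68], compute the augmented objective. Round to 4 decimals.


Step 1: Compute log-barrier.
ln values: [1.6864, 1.9066, 1.2698, 0.7975, 0.9858]
phi = -(1.6864 + 1.9066 + 1.2698 + 0.7975 + 0.9858) = -6.6461
Step 2: Compute augmented objective.
t*f(x) = 9.91*15.22 = 150.8302
Total = 150.8302 - 6.6461 = 144.1841


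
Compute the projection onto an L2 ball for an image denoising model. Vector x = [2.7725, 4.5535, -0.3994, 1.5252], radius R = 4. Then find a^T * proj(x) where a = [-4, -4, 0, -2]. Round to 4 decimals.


Step 1: Compute ||x|| (intermediates to 6 decimals).
||x|| = sqrt(2.7725^2 + 4.5535^2 + (-0.3994)^2 + 1.5252^2) = 5.559395
Step 2: Project.
Since ||x|| > R, scale = R/||x|| = 4/5.559395 = 0.719503, proj(x) = scale * x
proj(x) = [1.994822, 3.276257, -0.287369, 1.097386]
Step 3: Dot product.
a^T * proj(x) = -4*1.994822 - 4*3.276257 + 0*(-0.287369) - 2*1.097386 = -23.2791


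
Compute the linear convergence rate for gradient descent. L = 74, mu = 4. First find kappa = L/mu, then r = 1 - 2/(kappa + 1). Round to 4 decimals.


Step 1: Compute the condition number.
kappa = L/mu = 74/4 = 18.5
Step 2: Compute the convergence rate.
r = 1 - 2/(kappa + 1) = 1 - 2*mu/(L + mu) = (L - mu)/(L + mu) = 70/78 = 0.8974


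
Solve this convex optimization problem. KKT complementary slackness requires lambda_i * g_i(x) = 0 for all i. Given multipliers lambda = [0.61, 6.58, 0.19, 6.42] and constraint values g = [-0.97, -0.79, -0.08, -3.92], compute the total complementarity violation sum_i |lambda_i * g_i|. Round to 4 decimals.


KKT complementary slackness check:
lambda_1 * g_1 = 0.61 * -0.97 = -0.5917
lambda_2 * g_2 = 6.58 * -0.79 = -5.1982
lambda_3 * g_3 = 0.19 * -0.08 = -0.0152
lambda_4 * g_4 = 6.42 * -3.92 = -25.1664
Total violation = 0.5917 + 5.1982 + 0.0152 + 25.1664 = 30.9715


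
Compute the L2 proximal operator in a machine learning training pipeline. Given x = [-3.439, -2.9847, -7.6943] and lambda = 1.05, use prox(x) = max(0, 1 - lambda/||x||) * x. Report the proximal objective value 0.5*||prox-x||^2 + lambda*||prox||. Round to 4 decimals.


Step 1: Compute ||x||.
||x|| = 8.9408
Step 2: Compute scaling factor.
scale = max(0, 1 - 1.05/8.9408) = 0.8826
Step 3: prox(x) = [-3.0351, -2.6342, -6.7907]
||prox(x)|| = 7.8908
Step 4: Proximal objective.
0.5*||prox-x||^2 = 0.5513
lambda*||prox|| = 8.2853
Total = 8.8366


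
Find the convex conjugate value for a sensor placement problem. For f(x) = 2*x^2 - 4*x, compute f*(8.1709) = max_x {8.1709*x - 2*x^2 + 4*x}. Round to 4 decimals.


f*(y) = sup_x {y*x - a*x^2 - b*x} = sup_x {(y-b)*x - a*x^2}
FOC: (y - b) - 2a*x = 0 => x* = (y - b)/(2a)
x* = (8.1709 + 4)/(2*2) = 3.0427
f*(8.1709) = (y-b)^2/(4a) = (8.1709 + 4)^2/(4*2)
= 148.1308/8 = 18.5164


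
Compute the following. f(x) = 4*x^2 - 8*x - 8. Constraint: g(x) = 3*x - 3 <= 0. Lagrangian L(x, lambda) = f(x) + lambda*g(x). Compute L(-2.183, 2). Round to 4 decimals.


Step 1: Evaluate f(x).
f(-2.183) = 4*(-2.183)^2 - 8*(-2.183) - 8 = 28.526
Step 2: Evaluate g(x).
g(-2.183) = 3*-2.183 - 3 = -9.549
Step 3: Compute Lagrangian.
L = 28.526 + 2*-9.549 = 9.428


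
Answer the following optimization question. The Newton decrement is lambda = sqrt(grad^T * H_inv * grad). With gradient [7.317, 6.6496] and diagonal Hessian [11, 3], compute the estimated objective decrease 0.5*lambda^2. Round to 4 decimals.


Step 1: H is diagonal, so H^(-1) * g = [0.6652, 2.2165].
Step 2: g^T H^(-1) g = sum_i g_i^2 / H_ii
  = (7.317)^2/11 + (6.6496)^2/3
  = 4.8671 + 14.7391 = 19.6062
Step 3: Objective decrease = 0.5 * g^T H^(-1) g = 9.8031


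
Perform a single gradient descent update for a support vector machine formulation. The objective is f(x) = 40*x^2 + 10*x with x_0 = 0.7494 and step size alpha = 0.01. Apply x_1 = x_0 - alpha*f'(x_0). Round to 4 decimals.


We compute the gradient at x_0 and apply the update.
f'(x) = 80*x + 10
f'(0.7494) = 80*0.7494 + 10 = 69.952
x_1 = 0.7494 - 0.01*69.952 = 0.0499


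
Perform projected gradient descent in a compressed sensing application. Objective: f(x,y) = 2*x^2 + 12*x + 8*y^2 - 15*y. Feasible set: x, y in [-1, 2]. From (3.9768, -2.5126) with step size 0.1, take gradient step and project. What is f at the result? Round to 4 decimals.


Step 1: Compute gradient at (3.9768, -2.5126).
grad_x = 2*2*3.9768 + 12 = 27.9072
grad_y = 2*8*-2.5126 - 15 = -55.2016
Step 2: Gradient step.
x_raw = 3.9768 - 0.1*27.9072 = 1.1861
y_raw = -2.5126 - 0.1*-55.2016 = 3.0076
Step 3: Project onto [-1, 2].
x_proj = clip(1.1861) = 1.1861
y_proj = clip(3.0076) = 2.0
Step 4: Evaluate f.
f(1.1861, 2.0) = 19.0465


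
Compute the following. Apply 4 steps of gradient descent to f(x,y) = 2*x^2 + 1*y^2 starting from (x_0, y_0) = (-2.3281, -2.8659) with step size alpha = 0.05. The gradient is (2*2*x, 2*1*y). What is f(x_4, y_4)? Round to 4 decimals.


Gradient descent on f(x,y) = 2*x^2 + 1*y^2.
Starting point: (-2.3281, -2.8659), alpha = 0.05
Step 1: grad_x = 2*2*-2.3281 = -9.3124, grad_y = 2*1*-2.8659 = -5.7318
  x_1 = -2.3281 - 0.05*-9.3124 = -1.8625
  y_1 = -2.8659 - 0.05*-5.7318 = -2.5793
Step 2: grad_x = 2*2*-1.8625 = -7.4499, grad_y = 2*1*-2.5793 = -5.1586
  x_2 = -1.8625 - 0.05*-7.4499 = -1.49
  y_2 = -2.5793 - 0.05*-5.1586 = -2.3214
Step 3: grad_x = 2*2*-1.49 = -5.9599, grad_y = 2*1*-2.3214 = -4.6428
  x_3 = -1.49 - 0.05*-5.9599 = -1.192
  y_3 = -2.3214 - 0.05*-4.6428 = -2.0892
Step 4: grad_x = 2*2*-1.192 = -4.7679, grad_y = 2*1*-2.0892 = -4.1785
  x_4 = -1.192 - 0.05*-4.7679 = -0.9536
  y_4 = -2.0892 - 0.05*-4.1785 = -1.8803
f(-0.9536, -1.8803) = 2*(-0.9536)^2 + 1*(-1.8803)^2 = 5.3543


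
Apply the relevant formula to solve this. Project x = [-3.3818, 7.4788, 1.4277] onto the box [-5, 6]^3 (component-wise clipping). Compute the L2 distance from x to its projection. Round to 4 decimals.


Project each component onto [-5, 6].
clip(-3.3818) = -3.3818, clip(7.4788) = 6.0, clip(1.4277) = 1.4277
Projection = [-3.3818, 6.0, 1.4277]
Squared diffs: [0.0, 2.1868, 0.0]
Distance = sqrt(2.1868) = 1.4788


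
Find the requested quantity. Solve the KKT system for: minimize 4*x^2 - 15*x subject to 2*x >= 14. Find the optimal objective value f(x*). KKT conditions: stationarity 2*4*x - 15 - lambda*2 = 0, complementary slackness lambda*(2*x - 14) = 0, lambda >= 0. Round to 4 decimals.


Step 1: Try lambda = 0 (constraint inactive).
x_unc = 15/(2*4) = 1.875
Check: 2*1.875 = 3.75 < 14 -- violated!
Step 2: Constraint must be active: 2*x = 14
x* = 14/2 = 7.0
lambda = (2*4*7.0 - 15)/2 = 20.5
Step 3: Compute optimal value.
f(x*) = 4*7.0^2 - 15*7.0 = 91.0


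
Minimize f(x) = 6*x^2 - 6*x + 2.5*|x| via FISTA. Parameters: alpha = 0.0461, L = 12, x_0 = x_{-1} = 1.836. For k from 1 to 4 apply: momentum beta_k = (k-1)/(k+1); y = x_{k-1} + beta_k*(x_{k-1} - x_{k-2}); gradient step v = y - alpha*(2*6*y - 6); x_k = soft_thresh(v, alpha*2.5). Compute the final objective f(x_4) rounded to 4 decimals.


FISTA on f(x) = 6*x^2 - 6*x + 2.5*|x|
L = 12, alpha = 0.0461
Iteration 1: beta = 0.0, y = 1.836 + 0.0*(1.836 - 1.836) = 1.836
  grad(y) = 16.032, v = y - alpha*grad = 1.0969
  prox(v) = soft_thresh(1.0969, 0.1153) = 0.9817
Iteration 2: beta = 0.3333, y = 0.9817 + 0.3333*(0.9817 - 1.836) = 0.6969
  grad(y) = 2.3628, v = y - alpha*grad = 0.588
  prox(v) = soft_thresh(0.588, 0.1153) = 0.4727
Iteration 3: beta = 0.5, y = 0.4727 + 0.5*(0.4727 - 0.9817) = 0.2182
  grad(y) = -3.381, v = y - alpha*grad = 0.3741
  prox(v) = soft_thresh(0.3741, 0.1153) = 0.2589
Iteration 4: beta = 0.6, y = 0.2589 + 0.6*(0.2589 - 0.4727) = 0.1305
  grad(y) = -4.4334, v = y - alpha*grad = 0.3349
  prox(v) = soft_thresh(0.3349, 0.1153) = 0.2197
f(x_4) = 6*0.2197^2 - 6*0.2197 + 2.5*|0.2197| = -0.4793


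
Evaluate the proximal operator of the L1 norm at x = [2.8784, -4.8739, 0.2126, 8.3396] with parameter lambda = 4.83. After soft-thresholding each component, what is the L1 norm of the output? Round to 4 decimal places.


Soft-thresholding with lambda = 4.83:
prox(2.8784) = sign(2.8784)*max(|2.8784| - 4.83, 0) = 0.0
prox(-4.8739) = sign(-4.8739)*max(|-4.8739| - 4.83, 0) = -0.0439
prox(0.2126) = sign(0.2126)*max(|0.2126| - 4.83, 0) = 0.0
prox(8.3396) = sign(8.3396)*max(|8.3396| - 4.83, 0) = 3.5096
prox(x) = [0.0, -0.0439, 0.0, 3.5096]
||prox(x)||_1 = 0.0 + 0.0439 + 0.0 + 3.5096 = 3.5535


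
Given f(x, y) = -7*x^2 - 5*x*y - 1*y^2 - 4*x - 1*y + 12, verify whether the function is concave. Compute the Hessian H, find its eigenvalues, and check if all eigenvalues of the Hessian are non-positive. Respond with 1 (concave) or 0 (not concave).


The Hessian of f(x,y) = -7*x^2 - 5*x*y - 1*y^2 - 4*x - 1*y + 12 is:
H = [[-14, -5], [-5, -2]]
Trace = -14 - 2 = -16
Determinant = -14*-2 - (-5)^2 = 3
Discriminant = (-16)^2 - 4*3 = 244.0
Eigenvalues: lambda_1 = -15.8102, lambda_2 = -0.1898
The function is concave.

1


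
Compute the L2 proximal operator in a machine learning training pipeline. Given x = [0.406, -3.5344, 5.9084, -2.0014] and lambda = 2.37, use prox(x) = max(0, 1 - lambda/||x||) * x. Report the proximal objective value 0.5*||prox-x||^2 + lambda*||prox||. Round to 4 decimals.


Step 1: Compute ||x||.
||x|| = 7.1813
Step 2: Compute scaling factor.
scale = max(0, 1 - 2.37/7.1813) = 0.67
Step 3: prox(x) = [0.272, -2.368, 3.9585, -1.3409]
||prox(x)|| = 4.8113
Step 4: Proximal objective.
0.5*||prox-x||^2 = 2.8085
lambda*||prox|| = 11.4028
Total = 14.2113


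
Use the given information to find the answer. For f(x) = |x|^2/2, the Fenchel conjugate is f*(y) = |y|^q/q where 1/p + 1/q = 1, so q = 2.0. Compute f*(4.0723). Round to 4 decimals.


The conjugate exponent q satisfies 1/p + 1/q = 1.
p = 2, so q = 2/(2 - 1) = 2.0
|y|^q = 4.0723^2.0 = 16.5836
f*(4.0723) = 16.5836 / 2.0 = 8.2918


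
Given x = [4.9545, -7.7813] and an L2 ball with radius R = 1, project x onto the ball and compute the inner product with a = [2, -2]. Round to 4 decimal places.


Step 1: Compute ||x|| (intermediates to 6 decimals).
||x|| = sqrt(4.9545^2 + (-7.7813)^2) = 9.224733
Step 2: Project.
Since ||x|| > R, scale = R/||x|| = 1/9.224733 = 0.108404, proj(x) = scale * x
proj(x) = [0.537088, -0.843524]
Step 3: Dot product.
a^T * proj(x) = 2*0.537088 - 2*(-0.843524) = 2.7612


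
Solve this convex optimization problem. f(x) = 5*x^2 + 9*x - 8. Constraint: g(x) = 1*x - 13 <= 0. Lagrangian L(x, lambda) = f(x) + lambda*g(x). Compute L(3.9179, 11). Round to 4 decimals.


Step 1: Evaluate f(x).
f(3.9179) = 5*3.9179^2 + 9*3.9179 - 8 = 104.0108
Step 2: Evaluate g(x).
g(3.9179) = 1*3.9179 - 13 = -9.0821
Step 3: Compute Lagrangian.
L = 104.0108 + 11*-9.0821 = 4.1077


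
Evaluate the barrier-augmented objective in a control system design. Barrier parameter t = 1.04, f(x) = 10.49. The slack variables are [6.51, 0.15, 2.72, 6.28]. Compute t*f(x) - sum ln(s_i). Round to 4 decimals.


Step 1: Compute log-barrier.
ln values: [1.8733, -1.8971, 1.0006, 1.8374]
phi = -(1.8733 - 1.8971 + 1.0006 + 1.8374) = -2.8142
Step 2: Compute augmented objective.
t*f(x) = 1.04*10.49 = 10.9096
Total = 10.9096 - 2.8142 = 8.0954


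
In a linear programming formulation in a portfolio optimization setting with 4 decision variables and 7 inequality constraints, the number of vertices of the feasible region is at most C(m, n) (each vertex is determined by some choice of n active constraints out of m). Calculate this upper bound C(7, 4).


Each vertex corresponds to some choice of n active constraints out of m, so the number of vertices is at most C(m, n) = m! / (n!(m-n)!).
m = 7, n = 4
Numerator: 7 * 6 * 5 * 4
Denominator: 4! = 24
C(7, 4) = 35


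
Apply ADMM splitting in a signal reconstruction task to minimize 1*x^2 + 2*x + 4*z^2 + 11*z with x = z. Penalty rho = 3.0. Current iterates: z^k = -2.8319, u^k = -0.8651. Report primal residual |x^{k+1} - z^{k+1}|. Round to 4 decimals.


ADMM iteration with rho = 3.0, z^k = -2.8319, u^k = -0.8651
Step 1: x-update.
Minimize 1*x^2 + 2*x + (3.0/2)*(x + 2.8319 - 0.8651)^2
FOC: (2*1 + 3.0)*x = -2 + 3.0*(-2.8319 + 0.8651)
x^{k+1} = -1.5801
Step 2: z-update.
Minimize 4*z^2 + 11*z + (3.0/2)*(-1.5801 - z - 0.8651)^2
FOC: (2*4 + 3.0)*z = -11 + 3.0*(-1.5801 - 0.8651)
z^{k+1} = -1.6669
Step 3: u-update.
u^{k+1} = -0.8651 - 1.5801 + 1.6669 = -0.7783
Step 4: Primal residual = |-1.5801 + 1.6669| = 0.0868


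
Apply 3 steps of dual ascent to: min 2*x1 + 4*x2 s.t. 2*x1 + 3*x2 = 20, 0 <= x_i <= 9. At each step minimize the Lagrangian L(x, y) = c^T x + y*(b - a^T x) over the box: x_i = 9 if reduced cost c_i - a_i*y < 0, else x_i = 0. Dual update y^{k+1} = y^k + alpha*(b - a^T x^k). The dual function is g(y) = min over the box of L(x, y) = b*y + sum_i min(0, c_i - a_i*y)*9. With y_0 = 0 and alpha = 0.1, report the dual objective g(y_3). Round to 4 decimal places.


Dual ascent for LP: min 2*x1 + 4*x2, 2*x1 + 3*x2 = 20, 0 <= x_i <= 9
Step 1: y^k = 0.0, reduced costs: (2.0, 4.0)
  x^k = (0.0, 0.0), subgradient = b - a^T x = 20.0
  y^{k+1} = 0.0 + 0.1*20.0 = 2.0
Step 2: y^k = 2.0, reduced costs: (-2.0, -2.0)
  x^k = (9.0, 9.0), subgradient = b - a^T x = -25.0
  y^{k+1} = 2.0 + 0.1*-25.0 = -0.5
Step 3: y^k = -0.5, reduced costs: (3.0, 5.5)
  x^k = (0.0, 0.0), subgradient = b - a^T x = 20.0
  y^{k+1} = -0.5 + 0.1*20.0 = 1.5
Dual objective at y_3 = 1.5: reduced costs (-1.0, -0.5), box minimizer x = (9.0, 9.0)
g(y_3) = b*y + (c1 - a1*y)*x1 + (c2 - a2*y)*x2 = 20*1.5 + (-1.0)*9.0 + (-0.5)*9.0 = 30.0 - 9.0 - 4.5 = 16.5


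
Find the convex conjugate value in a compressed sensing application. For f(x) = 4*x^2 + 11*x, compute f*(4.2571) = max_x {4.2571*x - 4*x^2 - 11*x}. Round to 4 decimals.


f*(y) = sup_x {y*x - a*x^2 - b*x} = sup_x {(y-b)*x - a*x^2}
FOC: (y - b) - 2a*x = 0 => x* = (y - b)/(2a)
x* = (4.2571 - 11)/(2*4) = -0.8429
f*(4.2571) = (y-b)^2/(4a) = (4.2571 - 11)^2/(4*4)
= 45.4667/16 = 2.8417


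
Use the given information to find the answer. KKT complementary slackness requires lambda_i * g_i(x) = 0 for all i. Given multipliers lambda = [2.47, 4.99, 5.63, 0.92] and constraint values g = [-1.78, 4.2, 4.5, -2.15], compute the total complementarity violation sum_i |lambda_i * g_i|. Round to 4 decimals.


KKT complementary slackness check:
lambda_1 * g_1 = 2.47 * -1.78 = -4.3966
lambda_2 * g_2 = 4.99 * 4.2 = 20.958
lambda_3 * g_3 = 5.63 * 4.5 = 25.335
lambda_4 * g_4 = 0.92 * -2.15 = -1.978
Total violation = 4.3966 + 20.958 + 25.335 + 1.978 = 52.6676


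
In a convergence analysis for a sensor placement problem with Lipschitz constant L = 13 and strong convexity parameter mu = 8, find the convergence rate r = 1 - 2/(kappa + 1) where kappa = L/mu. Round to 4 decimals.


Step 1: Compute the condition number.
kappa = L/mu = 13/8 = 1.625
Step 2: Compute the convergence rate.
r = 1 - 2/(kappa + 1) = 1 - 2*mu/(L + mu) = (L - mu)/(L + mu) = 5/21 = 0.2381


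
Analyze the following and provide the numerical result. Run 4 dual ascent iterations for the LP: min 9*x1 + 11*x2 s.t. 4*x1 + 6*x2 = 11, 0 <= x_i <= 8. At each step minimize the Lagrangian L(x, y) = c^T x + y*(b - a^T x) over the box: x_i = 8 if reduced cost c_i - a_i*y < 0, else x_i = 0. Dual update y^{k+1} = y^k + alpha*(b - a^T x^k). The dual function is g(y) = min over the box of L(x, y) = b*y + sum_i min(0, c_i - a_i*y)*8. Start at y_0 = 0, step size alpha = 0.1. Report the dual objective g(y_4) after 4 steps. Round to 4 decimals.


Dual ascent for LP: min 9*x1 + 11*x2, 4*x1 + 6*x2 = 11, 0 <= x_i <= 8
Step 1: y^k = 0.0, reduced costs: (9.0, 11.0)
  x^k = (0.0, 0.0), subgradient = b - a^T x = 11.0
  y^{k+1} = 0.0 + 0.1*11.0 = 1.1
Step 2: y^k = 1.1, reduced costs: (4.6, 4.4)
  x^k = (0.0, 0.0), subgradient = b - a^T x = 11.0
  y^{k+1} = 1.1 + 0.1*11.0 = 2.2
Step 3: y^k = 2.2, reduced costs: (0.2, -2.2)
  x^k = (0.0, 8.0), subgradient = b - a^T x = -37.0
  y^{k+1} = 2.2 + 0.1*-37.0 = -1.5
Step 4: y^k = -1.5, reduced costs: (15.0, 20.0)
  x^k = (0.0, 0.0), subgradient = b - a^T x = 11.0
  y^{k+1} = -1.5 + 0.1*11.0 = -0.4
Dual objective at y_4 = -0.4: reduced costs (10.6, 13.4), box minimizer x = (0.0, 0.0)
g(y_4) = b*y + (c1 - a1*y)*x1 + (c2 - a2*y)*x2 = 11*(-0.4) + 10.6*0.0 + 13.4*0.0 = -4.4 + 0.0 + 0.0 = -4.4


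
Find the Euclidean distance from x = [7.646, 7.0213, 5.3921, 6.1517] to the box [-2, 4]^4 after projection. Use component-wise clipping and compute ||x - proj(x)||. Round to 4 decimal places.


Project each component onto [-2, 4].
clip(7.646) = 4.0, clip(7.0213) = 4.0, clip(5.3921) = 4.0, clip(6.1517) = 4.0
Projection = [4.0, 4.0, 4.0, 4.0]
Squared diffs: [13.2933, 9.1283, 1.9379, 4.6298]
Distance = sqrt(28.9893) = 5.3842


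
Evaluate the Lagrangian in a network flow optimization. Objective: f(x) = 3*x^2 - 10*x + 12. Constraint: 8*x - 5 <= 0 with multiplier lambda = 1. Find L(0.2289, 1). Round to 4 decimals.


Step 1: Evaluate f(x).
f(0.2289) = 3*0.2289^2 - 10*0.2289 + 12 = 9.8682
Step 2: Evaluate g(x).
g(0.2289) = 8*0.2289 - 5 = -3.1688
Step 3: Compute Lagrangian.
L = 9.8682 + 1*-3.1688 = 6.6994


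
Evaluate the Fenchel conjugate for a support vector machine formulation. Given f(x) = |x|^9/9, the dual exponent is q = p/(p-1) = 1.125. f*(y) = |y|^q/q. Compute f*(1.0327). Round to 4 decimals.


The conjugate exponent q satisfies 1/p + 1/q = 1.
p = 9, so q = 9/(9 - 1) = 1.125
|y|^q = 1.0327^1.125 = 1.0369
f*(1.0327) = 1.0369 / 1.125 = 0.9217


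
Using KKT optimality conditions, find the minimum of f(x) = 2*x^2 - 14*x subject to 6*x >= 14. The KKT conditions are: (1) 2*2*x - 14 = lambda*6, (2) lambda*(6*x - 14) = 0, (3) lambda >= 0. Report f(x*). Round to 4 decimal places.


Step 1: Try lambda = 0 (constraint inactive).
Stationarity: 2*2*x - 14 = 0
x* = 14/(2*2) = 3.5
Check constraint: 6*3.5 = 21.0 >= 14 -- satisfied.
Step 2: Compute optimal value.
f(x*) = 2*3.5^2 - 14*3.5 = -24.5


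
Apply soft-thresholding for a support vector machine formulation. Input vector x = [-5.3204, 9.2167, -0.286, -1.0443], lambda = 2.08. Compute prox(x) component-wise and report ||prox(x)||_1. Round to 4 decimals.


Soft-thresholding with lambda = 2.08:
prox(-5.3204) = sign(-5.3204)*max(|-5.3204| - 2.08, 0) = -3.2404
prox(9.2167) = sign(9.2167)*max(|9.2167| - 2.08, 0) = 7.1367
prox(-0.286) = sign(-0.286)*max(|-0.286| - 2.08, 0) = 0.0
prox(-1.0443) = sign(-1.0443)*max(|-1.0443| - 2.08, 0) = 0.0
prox(x) = [-3.2404, 7.1367, 0.0, 0.0]
||prox(x)||_1 = 3.2404 + 7.1367 + 0.0 + 0.0 = 10.3771


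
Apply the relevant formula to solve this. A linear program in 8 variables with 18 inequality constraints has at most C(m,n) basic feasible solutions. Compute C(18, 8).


Each vertex corresponds to some choice of n active constraints out of m, so the number of vertices is at most C(m, n) = m! / (n!(m-n)!).
m = 18, n = 8
Numerator: 18 * 17 * 16 * 15 * 14 * 13 * 12 * 11
Denominator: 8! = 40320
C(18, 8) = 43758


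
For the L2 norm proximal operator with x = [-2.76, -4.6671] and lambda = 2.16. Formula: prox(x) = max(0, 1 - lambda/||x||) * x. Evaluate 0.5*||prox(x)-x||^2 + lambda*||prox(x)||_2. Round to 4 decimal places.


Step 1: Compute ||x||.
||x|| = 5.4221
Step 2: Compute scaling factor.
scale = max(0, 1 - 2.16/5.4221) = 0.6016
Step 3: prox(x) = [-1.6605, -2.8079]
||prox(x)|| = 3.2621
Step 4: Proximal objective.
0.5*||prox-x||^2 = 2.3328
lambda*||prox|| = 7.0461
Total = 9.379


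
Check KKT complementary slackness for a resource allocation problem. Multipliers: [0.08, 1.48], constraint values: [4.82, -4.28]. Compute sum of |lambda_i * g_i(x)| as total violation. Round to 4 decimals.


KKT complementary slackness check:
lambda_1 * g_1 = 0.08 * 4.82 = 0.3856
lambda_2 * g_2 = 1.48 * -4.28 = -6.3344
Total violation = 0.3856 + 6.3344 = 6.72


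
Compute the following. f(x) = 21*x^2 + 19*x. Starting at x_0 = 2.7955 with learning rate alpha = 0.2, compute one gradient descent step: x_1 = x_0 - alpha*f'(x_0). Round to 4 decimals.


We compute the gradient at x_0 and apply the update.
f'(x) = 42*x + 19
f'(2.7955) = 42*2.7955 + 19 = 136.411
x_1 = 2.7955 - 0.2*136.411 = -24.4867


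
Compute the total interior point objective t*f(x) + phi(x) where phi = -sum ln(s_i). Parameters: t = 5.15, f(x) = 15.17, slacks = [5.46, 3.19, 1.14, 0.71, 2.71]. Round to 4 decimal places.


Step 1: Compute log-barrier.
ln values: [1.6974, 1.16, 0.131, -0.3425, 0.9969]
phi = -(1.6974 + 1.16 + 0.131 - 0.3425 + 0.9969) = -3.643
Step 2: Compute augmented objective.
t*f(x) = 5.15*15.17 = 78.1255
Total = 78.1255 - 3.643 = 74.4825
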